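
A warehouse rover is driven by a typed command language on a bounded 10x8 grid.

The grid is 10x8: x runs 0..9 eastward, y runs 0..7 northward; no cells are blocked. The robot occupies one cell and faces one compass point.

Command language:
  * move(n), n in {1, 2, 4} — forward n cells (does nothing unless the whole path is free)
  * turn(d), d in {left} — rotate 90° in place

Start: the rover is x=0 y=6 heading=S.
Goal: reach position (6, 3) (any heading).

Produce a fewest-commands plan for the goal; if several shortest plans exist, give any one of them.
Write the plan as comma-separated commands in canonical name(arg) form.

move(2), move(1), turn(left), move(2), move(4)

begin: x=0 y=6 heading=S
[1] after move(2): x=0 y=4 heading=S
[2] after move(1): x=0 y=3 heading=S
[3] after turn(left): x=0 y=3 heading=E
[4] after move(2): x=2 y=3 heading=E
[5] after move(4): x=6 y=3 heading=E
nothing shorter than 5 reaches the goal.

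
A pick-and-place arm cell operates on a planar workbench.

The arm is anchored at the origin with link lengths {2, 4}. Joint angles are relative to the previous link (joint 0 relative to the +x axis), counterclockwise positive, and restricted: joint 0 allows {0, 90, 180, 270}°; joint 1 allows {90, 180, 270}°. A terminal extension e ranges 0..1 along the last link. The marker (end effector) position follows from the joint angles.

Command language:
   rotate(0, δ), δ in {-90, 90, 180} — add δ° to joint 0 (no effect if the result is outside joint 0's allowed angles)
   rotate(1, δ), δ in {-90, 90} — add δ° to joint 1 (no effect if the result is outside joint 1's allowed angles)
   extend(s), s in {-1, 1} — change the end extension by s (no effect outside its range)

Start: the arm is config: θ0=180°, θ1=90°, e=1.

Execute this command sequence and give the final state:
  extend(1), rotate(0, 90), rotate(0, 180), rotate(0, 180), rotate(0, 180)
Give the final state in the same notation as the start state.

begin: config: θ0=180°, θ1=90°, e=1
1. extend(1) → config: θ0=180°, θ1=90°, e=1
2. rotate(0, 90) → config: θ0=270°, θ1=90°, e=1
3. rotate(0, 180) → config: θ0=90°, θ1=90°, e=1
4. rotate(0, 180) → config: θ0=270°, θ1=90°, e=1
5. rotate(0, 180) → config: θ0=90°, θ1=90°, e=1

config: θ0=90°, θ1=90°, e=1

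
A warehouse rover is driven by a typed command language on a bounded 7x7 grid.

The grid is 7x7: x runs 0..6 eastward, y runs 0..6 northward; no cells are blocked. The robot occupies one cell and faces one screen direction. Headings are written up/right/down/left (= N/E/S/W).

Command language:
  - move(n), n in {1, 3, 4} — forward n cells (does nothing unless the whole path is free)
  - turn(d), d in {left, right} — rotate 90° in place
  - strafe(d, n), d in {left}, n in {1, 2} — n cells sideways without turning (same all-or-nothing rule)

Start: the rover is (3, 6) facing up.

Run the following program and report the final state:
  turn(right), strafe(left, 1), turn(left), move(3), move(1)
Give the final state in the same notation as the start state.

initial: (3, 6) facing up
1. turn(right) → (3, 6) facing right
2. strafe(left, 1) → (3, 6) facing right
3. turn(left) → (3, 6) facing up
4. move(3) → (3, 6) facing up
5. move(1) → (3, 6) facing up

(3, 6) facing up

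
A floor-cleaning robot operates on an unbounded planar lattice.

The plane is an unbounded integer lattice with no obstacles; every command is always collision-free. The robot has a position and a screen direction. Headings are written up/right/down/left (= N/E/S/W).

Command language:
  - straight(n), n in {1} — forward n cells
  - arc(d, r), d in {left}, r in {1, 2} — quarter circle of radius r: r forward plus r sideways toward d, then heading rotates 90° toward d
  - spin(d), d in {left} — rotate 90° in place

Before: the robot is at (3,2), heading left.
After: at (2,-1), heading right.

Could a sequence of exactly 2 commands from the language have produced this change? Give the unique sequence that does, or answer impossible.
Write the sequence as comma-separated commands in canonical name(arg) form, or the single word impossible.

key: order matters: swapping arc(left, 2) and arc(left, 1) lands elsewhere
begin: at (3,2), heading left
1. arc(left, 2) → at (1,0), heading down
2. arc(left, 1) → at (2,-1), heading right
uniquely the one of 16 2-step routes that fits.

arc(left, 2), arc(left, 1)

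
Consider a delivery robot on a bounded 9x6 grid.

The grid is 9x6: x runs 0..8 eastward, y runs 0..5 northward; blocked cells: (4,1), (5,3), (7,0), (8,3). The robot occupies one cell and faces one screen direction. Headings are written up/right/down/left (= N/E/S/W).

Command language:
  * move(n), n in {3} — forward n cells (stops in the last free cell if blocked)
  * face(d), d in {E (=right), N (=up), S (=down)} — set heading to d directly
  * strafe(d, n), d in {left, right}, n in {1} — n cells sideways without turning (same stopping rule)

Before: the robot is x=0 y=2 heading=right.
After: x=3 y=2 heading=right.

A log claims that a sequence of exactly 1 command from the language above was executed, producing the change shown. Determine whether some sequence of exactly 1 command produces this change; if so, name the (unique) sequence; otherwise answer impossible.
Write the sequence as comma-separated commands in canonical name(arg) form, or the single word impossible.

move(3)

key: still facing E — the one step turns nothing
t0: x=0 y=2 heading=right
1. move(3) → x=3 y=2 heading=right
no other 1-command option fits: unique.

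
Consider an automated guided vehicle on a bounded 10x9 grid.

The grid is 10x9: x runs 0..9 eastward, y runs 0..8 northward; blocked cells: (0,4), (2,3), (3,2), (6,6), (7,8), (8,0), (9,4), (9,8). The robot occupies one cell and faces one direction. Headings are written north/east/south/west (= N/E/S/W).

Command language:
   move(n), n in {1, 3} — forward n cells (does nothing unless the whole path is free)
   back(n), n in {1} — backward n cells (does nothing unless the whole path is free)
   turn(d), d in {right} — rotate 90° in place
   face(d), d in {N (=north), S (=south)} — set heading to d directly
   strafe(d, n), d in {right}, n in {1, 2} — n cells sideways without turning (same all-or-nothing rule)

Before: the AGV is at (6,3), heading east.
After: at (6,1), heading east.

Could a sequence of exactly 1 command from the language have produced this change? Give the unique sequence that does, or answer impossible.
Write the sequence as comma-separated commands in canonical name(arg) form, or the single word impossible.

strafe(right, 2)

key: heading stays E — the single command does not turn
start: at (6,3), heading east
step 1 (strafe(right, 2)): at (6,1), heading east
all 8 alternatives checked — unique.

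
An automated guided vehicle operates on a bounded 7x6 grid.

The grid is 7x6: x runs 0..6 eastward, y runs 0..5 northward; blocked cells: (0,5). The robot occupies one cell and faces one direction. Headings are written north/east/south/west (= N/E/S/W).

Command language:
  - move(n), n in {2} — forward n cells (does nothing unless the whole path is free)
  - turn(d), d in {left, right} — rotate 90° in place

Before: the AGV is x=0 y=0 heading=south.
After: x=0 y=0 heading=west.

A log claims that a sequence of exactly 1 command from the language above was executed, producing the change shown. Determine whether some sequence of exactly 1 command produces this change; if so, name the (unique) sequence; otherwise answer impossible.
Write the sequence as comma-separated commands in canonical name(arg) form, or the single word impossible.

turn(right)

key: (0,0) unchanged — the single command moves nothing
from: x=0 y=0 heading=south
[1] after turn(right): x=0 y=0 heading=west
no other 1-command option fits: unique.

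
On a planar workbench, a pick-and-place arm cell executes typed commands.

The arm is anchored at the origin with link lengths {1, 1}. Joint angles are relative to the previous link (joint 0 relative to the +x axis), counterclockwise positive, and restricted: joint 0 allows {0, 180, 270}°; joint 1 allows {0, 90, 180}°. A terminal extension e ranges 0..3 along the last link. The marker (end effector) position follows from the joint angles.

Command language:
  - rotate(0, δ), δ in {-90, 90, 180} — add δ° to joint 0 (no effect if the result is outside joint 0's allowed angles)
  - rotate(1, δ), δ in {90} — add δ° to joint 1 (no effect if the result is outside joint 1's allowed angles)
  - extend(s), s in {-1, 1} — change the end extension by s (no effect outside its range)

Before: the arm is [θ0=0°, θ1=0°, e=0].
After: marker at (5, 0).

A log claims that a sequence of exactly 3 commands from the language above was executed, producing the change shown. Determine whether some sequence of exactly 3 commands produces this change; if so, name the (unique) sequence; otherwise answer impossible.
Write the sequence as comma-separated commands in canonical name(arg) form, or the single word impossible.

extend(1), extend(1), extend(1)

from: [θ0=0°, θ1=0°, e=0]
1. extend(1) → [θ0=0°, θ1=0°, e=1]
2. extend(1) → [θ0=0°, θ1=0°, e=2]
3. extend(1) → [θ0=0°, θ1=0°, e=3]
uniquely the one of 216 3-step routes that fits.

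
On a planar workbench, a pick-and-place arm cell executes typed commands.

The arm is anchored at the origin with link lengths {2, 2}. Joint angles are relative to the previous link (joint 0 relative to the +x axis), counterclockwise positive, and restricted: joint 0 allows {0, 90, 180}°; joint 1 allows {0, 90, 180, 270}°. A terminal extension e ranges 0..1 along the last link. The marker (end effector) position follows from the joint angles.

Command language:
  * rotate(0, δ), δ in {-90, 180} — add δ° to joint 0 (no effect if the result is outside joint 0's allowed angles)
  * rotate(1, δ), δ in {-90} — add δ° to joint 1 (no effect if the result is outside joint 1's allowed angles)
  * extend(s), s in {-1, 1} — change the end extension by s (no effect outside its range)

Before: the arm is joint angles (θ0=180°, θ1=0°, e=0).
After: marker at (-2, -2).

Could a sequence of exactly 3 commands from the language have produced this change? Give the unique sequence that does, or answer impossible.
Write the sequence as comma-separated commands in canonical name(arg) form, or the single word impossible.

rotate(1, -90), rotate(1, -90), rotate(1, -90)

start: joint angles (θ0=180°, θ1=0°, e=0)
step 1 (rotate(1, -90)): joint angles (θ0=180°, θ1=270°, e=0)
step 2 (rotate(1, -90)): joint angles (θ0=180°, θ1=180°, e=0)
step 3 (rotate(1, -90)): joint angles (θ0=180°, θ1=90°, e=0)
all 125 alternatives checked — unique.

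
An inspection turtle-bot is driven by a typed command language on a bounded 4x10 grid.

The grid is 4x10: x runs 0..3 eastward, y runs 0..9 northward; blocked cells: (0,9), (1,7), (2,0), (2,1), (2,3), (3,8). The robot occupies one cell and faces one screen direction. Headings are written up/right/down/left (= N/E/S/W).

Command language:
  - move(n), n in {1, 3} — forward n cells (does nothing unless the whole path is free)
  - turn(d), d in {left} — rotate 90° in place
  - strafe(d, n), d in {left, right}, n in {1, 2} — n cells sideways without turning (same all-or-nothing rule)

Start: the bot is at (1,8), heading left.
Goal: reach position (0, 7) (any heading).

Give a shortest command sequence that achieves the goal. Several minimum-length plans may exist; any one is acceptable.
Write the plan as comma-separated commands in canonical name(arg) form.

move(1), strafe(left, 1)

from: at (1,8), heading left
t=1 move(1) ⇒ at (0,8), heading left
t=2 strafe(left, 1) ⇒ at (0,7), heading left
no 1-step plan works, so 2 is optimal.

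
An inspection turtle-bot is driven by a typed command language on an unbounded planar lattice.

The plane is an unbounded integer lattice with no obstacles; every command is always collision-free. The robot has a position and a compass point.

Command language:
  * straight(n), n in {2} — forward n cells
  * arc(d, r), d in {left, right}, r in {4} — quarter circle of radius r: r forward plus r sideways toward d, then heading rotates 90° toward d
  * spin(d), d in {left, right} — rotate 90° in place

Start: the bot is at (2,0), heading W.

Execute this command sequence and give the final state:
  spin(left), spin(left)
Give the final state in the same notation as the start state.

start: at (2,0), heading W
1. spin(left) → at (2,0), heading S
2. spin(left) → at (2,0), heading E

at (2,0), heading E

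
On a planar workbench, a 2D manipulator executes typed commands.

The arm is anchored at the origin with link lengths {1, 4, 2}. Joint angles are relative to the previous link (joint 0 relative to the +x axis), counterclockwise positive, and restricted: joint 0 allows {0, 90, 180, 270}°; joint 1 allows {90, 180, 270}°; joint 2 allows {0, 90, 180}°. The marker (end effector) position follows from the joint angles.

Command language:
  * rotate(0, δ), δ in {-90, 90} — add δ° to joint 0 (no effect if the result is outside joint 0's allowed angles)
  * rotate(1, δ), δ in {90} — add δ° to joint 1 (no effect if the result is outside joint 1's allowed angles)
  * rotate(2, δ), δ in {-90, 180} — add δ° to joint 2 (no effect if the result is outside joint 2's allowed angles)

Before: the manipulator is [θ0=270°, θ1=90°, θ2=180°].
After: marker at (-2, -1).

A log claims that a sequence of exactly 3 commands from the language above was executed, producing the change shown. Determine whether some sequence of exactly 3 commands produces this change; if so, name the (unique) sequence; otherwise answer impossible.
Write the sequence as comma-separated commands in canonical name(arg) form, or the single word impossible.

begin: [θ0=270°, θ1=90°, θ2=180°]
t=1 rotate(1, 90) ⇒ [θ0=270°, θ1=180°, θ2=180°]
t=2 rotate(1, 90) ⇒ [θ0=270°, θ1=270°, θ2=180°]
t=3 rotate(1, 90) ⇒ [θ0=270°, θ1=270°, θ2=180°]
uniquely the one of 125 3-step routes that fits.

rotate(1, 90), rotate(1, 90), rotate(1, 90)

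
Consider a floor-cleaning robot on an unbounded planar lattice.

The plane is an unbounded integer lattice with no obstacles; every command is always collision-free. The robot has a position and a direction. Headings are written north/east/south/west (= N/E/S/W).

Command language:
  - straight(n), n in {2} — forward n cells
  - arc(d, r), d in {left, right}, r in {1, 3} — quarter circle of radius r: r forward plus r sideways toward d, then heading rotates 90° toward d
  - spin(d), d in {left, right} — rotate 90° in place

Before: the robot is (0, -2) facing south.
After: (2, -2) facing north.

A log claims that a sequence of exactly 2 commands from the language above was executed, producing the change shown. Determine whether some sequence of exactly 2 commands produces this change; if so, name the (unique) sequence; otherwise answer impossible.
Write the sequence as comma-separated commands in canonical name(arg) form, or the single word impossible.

key: cell and facing (now N) both changed — the 2 commands mix motion and turning
initial: (0, -2) facing south
1. arc(left, 1) → (1, -3) facing east
2. arc(left, 1) → (2, -2) facing north
no other 2-command option fits: unique.

arc(left, 1), arc(left, 1)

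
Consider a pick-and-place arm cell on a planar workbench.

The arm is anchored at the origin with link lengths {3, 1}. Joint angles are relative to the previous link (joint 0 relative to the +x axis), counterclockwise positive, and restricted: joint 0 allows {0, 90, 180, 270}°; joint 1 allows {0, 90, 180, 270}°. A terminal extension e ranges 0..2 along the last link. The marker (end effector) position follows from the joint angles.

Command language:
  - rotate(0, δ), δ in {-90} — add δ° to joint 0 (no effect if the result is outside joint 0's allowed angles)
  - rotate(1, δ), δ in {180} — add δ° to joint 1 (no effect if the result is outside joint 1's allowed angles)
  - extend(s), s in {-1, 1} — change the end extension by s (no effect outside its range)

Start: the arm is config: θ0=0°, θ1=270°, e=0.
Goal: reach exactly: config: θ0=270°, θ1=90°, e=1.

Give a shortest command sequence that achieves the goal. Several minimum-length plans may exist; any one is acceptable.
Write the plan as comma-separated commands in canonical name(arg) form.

extend(1), rotate(0, -90), rotate(1, 180)

begin: config: θ0=0°, θ1=270°, e=0
step 1 (extend(1)): config: θ0=0°, θ1=270°, e=1
step 2 (rotate(0, -90)): config: θ0=270°, θ1=270°, e=1
step 3 (rotate(1, 180)): config: θ0=270°, θ1=90°, e=1
no 2-step plan works, so 3 is optimal.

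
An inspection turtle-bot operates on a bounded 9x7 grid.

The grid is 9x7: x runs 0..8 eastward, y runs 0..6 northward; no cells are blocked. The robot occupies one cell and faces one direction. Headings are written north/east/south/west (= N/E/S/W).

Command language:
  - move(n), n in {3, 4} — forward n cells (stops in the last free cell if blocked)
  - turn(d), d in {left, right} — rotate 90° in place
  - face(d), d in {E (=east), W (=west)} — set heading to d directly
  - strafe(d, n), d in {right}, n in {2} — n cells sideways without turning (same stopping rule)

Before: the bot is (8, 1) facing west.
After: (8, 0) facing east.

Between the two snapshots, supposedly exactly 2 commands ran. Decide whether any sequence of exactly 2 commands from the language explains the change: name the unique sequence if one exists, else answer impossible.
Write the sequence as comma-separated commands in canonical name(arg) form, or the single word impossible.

key: position moved to (8,0) AND the heading swung to E — translation plus rotation needed
from: (8, 1) facing west
step 1 (face(E)): (8, 1) facing east
step 2 (strafe(right, 2)): (8, 0) facing east
uniquely the one of 49 2-step routes that fits.

face(E), strafe(right, 2)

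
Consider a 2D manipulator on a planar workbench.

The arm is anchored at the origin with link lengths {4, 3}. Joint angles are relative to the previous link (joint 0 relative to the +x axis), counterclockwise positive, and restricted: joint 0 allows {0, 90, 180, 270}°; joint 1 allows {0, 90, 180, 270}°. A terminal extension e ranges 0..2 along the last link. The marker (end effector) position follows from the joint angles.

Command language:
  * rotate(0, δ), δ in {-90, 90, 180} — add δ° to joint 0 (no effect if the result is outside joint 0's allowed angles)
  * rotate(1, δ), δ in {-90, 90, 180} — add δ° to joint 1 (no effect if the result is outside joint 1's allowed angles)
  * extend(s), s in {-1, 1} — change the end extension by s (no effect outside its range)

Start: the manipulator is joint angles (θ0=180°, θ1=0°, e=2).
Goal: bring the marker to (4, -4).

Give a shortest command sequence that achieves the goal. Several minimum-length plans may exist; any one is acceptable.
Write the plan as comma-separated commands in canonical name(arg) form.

start: joint angles (θ0=180°, θ1=0°, e=2)
step 1 (rotate(0, 180)): joint angles (θ0=0°, θ1=0°, e=2)
step 2 (rotate(1, -90)): joint angles (θ0=0°, θ1=270°, e=2)
step 3 (extend(-1)): joint angles (θ0=0°, θ1=270°, e=1)
nothing shorter than 3 reaches the goal.

rotate(0, 180), rotate(1, -90), extend(-1)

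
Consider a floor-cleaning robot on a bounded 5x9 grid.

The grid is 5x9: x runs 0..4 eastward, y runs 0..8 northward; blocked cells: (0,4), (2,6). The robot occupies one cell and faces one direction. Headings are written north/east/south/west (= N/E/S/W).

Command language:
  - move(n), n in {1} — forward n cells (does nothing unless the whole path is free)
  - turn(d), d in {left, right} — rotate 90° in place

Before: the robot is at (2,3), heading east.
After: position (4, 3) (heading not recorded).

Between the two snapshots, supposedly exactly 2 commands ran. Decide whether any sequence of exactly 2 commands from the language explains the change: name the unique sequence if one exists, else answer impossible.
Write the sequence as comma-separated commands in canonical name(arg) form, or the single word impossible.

move(1), move(1)

initial: at (2,3), heading east
1. move(1) → at (3,3), heading east
2. move(1) → at (4,3), heading east
uniquely the one of 9 2-step routes that fits.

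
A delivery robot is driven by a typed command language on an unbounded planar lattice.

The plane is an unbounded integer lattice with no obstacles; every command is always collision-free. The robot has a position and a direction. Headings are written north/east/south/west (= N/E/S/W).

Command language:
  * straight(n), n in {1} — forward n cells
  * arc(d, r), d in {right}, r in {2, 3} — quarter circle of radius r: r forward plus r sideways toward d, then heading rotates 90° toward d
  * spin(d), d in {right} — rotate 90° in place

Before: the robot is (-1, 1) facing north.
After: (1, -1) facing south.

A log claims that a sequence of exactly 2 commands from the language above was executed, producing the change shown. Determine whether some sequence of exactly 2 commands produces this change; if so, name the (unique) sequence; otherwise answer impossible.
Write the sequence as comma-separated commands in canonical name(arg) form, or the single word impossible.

key: running arc(right, 2) before spin(right) would end elsewhere — order is forced
begin: (-1, 1) facing north
step 1 (spin(right)): (-1, 1) facing east
step 2 (arc(right, 2)): (1, -1) facing south
all 16 alternatives checked — unique.

spin(right), arc(right, 2)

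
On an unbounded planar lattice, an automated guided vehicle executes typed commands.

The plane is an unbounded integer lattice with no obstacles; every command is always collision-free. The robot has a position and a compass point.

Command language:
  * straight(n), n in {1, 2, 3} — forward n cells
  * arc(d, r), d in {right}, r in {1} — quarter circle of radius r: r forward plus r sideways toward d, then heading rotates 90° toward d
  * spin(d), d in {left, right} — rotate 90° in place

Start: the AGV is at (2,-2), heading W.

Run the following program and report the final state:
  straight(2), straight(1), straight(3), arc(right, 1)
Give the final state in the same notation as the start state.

start: at (2,-2), heading W
t=1 straight(2) ⇒ at (0,-2), heading W
t=2 straight(1) ⇒ at (-1,-2), heading W
t=3 straight(3) ⇒ at (-4,-2), heading W
t=4 arc(right, 1) ⇒ at (-5,-1), heading N

at (-5,-1), heading N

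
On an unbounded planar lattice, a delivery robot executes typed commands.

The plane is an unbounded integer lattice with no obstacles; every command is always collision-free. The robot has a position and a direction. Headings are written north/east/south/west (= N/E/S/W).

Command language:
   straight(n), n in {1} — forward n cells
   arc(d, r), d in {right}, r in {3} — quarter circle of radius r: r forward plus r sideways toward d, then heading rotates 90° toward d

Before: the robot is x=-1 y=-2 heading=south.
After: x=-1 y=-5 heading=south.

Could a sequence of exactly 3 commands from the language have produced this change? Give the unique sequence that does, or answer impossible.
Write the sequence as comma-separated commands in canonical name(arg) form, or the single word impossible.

key: still facing S at the end — nothing in the sequence rotates
t0: x=-1 y=-2 heading=south
[1] after straight(1): x=-1 y=-3 heading=south
[2] after straight(1): x=-1 y=-4 heading=south
[3] after straight(1): x=-1 y=-5 heading=south
no other 3-command option fits: unique.

straight(1), straight(1), straight(1)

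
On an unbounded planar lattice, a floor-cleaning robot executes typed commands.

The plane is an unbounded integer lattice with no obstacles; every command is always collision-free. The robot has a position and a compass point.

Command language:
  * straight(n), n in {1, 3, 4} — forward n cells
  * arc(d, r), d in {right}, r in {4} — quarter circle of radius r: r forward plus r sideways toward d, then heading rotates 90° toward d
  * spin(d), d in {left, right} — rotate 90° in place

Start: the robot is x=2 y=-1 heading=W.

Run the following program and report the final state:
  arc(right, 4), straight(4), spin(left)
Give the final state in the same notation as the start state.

x=-2 y=7 heading=W

start: x=2 y=-1 heading=W
1. arc(right, 4) → x=-2 y=3 heading=N
2. straight(4) → x=-2 y=7 heading=N
3. spin(left) → x=-2 y=7 heading=W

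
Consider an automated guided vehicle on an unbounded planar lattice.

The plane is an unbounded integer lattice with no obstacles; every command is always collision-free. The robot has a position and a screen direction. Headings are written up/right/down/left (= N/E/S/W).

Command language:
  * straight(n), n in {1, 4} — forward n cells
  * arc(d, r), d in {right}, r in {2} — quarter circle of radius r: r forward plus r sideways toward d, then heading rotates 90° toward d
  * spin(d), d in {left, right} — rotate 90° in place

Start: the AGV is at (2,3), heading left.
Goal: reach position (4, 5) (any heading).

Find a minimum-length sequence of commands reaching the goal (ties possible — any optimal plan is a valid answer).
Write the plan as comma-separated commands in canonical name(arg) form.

t0: at (2,3), heading left
1. spin(right) → at (2,3), heading up
2. arc(right, 2) → at (4,5), heading right
minimal: 2 command(s), checked below 2.

spin(right), arc(right, 2)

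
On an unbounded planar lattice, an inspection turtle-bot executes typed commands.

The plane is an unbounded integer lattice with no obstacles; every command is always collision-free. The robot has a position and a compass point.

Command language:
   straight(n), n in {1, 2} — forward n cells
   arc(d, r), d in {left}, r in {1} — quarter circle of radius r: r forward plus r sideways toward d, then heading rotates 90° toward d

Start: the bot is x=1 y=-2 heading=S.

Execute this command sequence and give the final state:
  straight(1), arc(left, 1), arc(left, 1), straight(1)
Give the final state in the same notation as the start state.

x=3 y=-2 heading=N

initial: x=1 y=-2 heading=S
t=1 straight(1) ⇒ x=1 y=-3 heading=S
t=2 arc(left, 1) ⇒ x=2 y=-4 heading=E
t=3 arc(left, 1) ⇒ x=3 y=-3 heading=N
t=4 straight(1) ⇒ x=3 y=-2 heading=N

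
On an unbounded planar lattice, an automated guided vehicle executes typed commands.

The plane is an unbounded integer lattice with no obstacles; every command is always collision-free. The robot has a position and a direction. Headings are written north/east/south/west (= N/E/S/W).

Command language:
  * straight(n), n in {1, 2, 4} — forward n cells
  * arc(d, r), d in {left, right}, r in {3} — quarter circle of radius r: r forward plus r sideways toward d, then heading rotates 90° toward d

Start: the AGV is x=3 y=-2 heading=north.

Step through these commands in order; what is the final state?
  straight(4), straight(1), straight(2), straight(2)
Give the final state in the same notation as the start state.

x=3 y=7 heading=north

start: x=3 y=-2 heading=north
1. straight(4) → x=3 y=2 heading=north
2. straight(1) → x=3 y=3 heading=north
3. straight(2) → x=3 y=5 heading=north
4. straight(2) → x=3 y=7 heading=north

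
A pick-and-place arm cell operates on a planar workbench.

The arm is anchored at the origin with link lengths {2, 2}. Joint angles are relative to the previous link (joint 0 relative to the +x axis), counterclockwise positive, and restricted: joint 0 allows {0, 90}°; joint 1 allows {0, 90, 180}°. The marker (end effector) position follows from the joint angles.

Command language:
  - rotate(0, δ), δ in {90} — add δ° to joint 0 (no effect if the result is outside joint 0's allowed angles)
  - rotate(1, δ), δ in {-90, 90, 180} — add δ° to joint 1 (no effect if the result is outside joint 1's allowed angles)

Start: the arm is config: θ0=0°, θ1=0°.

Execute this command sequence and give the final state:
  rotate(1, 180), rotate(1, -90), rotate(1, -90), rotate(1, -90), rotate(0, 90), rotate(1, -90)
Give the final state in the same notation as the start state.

config: θ0=90°, θ1=0°

begin: config: θ0=0°, θ1=0°
[1] after rotate(1, 180): config: θ0=0°, θ1=180°
[2] after rotate(1, -90): config: θ0=0°, θ1=90°
[3] after rotate(1, -90): config: θ0=0°, θ1=0°
[4] after rotate(1, -90): config: θ0=0°, θ1=0°
[5] after rotate(0, 90): config: θ0=90°, θ1=0°
[6] after rotate(1, -90): config: θ0=90°, θ1=0°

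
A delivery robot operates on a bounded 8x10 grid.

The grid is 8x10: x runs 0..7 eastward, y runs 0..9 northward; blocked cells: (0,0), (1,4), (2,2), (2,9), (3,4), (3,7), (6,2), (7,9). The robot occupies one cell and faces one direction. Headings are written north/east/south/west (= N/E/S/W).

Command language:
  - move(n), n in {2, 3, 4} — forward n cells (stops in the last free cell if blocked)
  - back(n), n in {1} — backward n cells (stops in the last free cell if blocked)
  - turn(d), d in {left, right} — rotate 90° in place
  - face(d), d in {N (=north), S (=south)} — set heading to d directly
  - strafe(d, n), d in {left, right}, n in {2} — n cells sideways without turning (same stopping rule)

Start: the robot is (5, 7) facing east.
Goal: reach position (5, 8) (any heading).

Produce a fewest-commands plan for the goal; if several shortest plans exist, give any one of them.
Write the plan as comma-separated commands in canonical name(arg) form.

from: (5, 7) facing east
[1] after face(S): (5, 7) facing south
[2] after back(1): (5, 8) facing south
shorter routes all fall short; 2 is best.

face(S), back(1)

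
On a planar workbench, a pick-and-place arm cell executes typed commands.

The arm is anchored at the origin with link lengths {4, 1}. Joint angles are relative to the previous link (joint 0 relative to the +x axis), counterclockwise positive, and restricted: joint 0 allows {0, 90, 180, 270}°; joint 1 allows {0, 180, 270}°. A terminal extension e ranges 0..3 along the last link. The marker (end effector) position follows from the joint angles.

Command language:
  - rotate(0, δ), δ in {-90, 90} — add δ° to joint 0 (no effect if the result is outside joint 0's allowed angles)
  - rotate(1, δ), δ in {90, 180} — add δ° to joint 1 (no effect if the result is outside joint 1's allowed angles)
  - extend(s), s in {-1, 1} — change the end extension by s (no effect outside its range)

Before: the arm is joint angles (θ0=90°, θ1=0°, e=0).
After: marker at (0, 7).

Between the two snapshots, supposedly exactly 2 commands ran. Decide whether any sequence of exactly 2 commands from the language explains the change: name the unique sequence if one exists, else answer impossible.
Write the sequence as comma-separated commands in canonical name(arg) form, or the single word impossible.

extend(1), extend(1)

begin: joint angles (θ0=90°, θ1=0°, e=0)
step 1 (extend(1)): joint angles (θ0=90°, θ1=0°, e=1)
step 2 (extend(1)): joint angles (θ0=90°, θ1=0°, e=2)
no rival 2-sequence matches.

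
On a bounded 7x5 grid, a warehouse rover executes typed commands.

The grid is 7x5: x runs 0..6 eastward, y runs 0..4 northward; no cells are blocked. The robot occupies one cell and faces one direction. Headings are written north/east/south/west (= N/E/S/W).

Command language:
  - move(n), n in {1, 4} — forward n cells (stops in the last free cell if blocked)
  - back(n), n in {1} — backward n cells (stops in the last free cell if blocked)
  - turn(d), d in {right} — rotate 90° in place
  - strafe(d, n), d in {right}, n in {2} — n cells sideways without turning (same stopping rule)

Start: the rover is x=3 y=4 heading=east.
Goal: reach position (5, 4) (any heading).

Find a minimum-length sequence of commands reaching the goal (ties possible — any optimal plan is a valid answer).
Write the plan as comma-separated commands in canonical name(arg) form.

start: x=3 y=4 heading=east
[1] after move(4): x=6 y=4 heading=east
[2] after back(1): x=5 y=4 heading=east
nothing shorter than 2 reaches the goal.

move(4), back(1)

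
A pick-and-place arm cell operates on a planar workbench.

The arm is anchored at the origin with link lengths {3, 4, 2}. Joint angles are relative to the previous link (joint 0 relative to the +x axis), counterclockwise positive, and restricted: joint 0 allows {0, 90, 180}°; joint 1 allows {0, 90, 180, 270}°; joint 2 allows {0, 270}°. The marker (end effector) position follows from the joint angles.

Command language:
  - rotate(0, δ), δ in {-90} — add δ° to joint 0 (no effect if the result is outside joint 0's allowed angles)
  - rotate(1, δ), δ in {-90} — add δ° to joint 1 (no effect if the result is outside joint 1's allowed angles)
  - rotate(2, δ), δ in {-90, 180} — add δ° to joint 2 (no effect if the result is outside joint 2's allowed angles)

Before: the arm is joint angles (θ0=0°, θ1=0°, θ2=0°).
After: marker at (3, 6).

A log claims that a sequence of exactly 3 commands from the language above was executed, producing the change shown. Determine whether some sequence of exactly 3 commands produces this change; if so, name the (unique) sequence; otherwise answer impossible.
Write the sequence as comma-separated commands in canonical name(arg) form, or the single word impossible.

from: joint angles (θ0=0°, θ1=0°, θ2=0°)
[1] after rotate(1, -90): joint angles (θ0=0°, θ1=270°, θ2=0°)
[2] after rotate(1, -90): joint angles (θ0=0°, θ1=180°, θ2=0°)
[3] after rotate(1, -90): joint angles (θ0=0°, θ1=90°, θ2=0°)
no rival 3-sequence matches.

rotate(1, -90), rotate(1, -90), rotate(1, -90)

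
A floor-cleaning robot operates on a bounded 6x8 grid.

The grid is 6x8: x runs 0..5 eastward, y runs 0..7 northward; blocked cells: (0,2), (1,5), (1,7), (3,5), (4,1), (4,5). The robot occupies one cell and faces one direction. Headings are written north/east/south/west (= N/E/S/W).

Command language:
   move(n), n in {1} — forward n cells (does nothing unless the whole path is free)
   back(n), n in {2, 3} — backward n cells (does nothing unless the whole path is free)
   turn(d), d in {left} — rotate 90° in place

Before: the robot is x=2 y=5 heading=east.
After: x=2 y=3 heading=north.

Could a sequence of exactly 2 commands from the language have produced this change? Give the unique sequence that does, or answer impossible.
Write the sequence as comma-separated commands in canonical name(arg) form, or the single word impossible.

key: cell and facing (now N) both changed — the 2 commands mix motion and turning
start: x=2 y=5 heading=east
t=1 turn(left) ⇒ x=2 y=5 heading=north
t=2 back(2) ⇒ x=2 y=3 heading=north
no other 2-command option fits: unique.

turn(left), back(2)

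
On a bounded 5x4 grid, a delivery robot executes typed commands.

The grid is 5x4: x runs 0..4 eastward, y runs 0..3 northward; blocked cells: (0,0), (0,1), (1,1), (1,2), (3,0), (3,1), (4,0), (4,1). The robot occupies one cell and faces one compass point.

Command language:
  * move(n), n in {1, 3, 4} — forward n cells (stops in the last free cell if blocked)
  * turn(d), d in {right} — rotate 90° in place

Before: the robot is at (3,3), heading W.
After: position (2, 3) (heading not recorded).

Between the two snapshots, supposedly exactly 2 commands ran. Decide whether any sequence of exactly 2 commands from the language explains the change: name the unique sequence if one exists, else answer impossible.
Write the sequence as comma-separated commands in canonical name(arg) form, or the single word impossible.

move(1), turn(right)

key: order matters: swapping move(1) and turn(right) lands elsewhere
t0: at (3,3), heading W
[1] after move(1): at (2,3), heading W
[2] after turn(right): at (2,3), heading N
uniquely the one of 16 2-step routes that fits.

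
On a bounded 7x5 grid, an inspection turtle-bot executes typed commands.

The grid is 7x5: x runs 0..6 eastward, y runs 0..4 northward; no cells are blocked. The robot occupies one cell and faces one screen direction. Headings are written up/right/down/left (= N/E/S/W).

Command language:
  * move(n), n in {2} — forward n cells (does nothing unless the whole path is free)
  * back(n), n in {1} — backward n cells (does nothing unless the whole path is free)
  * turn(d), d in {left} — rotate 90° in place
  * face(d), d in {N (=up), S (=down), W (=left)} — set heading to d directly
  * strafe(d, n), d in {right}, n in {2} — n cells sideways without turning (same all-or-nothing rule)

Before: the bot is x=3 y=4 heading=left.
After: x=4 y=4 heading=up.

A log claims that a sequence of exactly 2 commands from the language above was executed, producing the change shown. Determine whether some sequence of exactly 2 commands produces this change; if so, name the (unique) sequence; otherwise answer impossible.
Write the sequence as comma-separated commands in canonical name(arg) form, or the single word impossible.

key: running face(N) before back(1) would end elsewhere — order is forced
from: x=3 y=4 heading=left
t=1 back(1) ⇒ x=4 y=4 heading=left
t=2 face(N) ⇒ x=4 y=4 heading=up
uniquely the one of 49 2-step routes that fits.

back(1), face(N)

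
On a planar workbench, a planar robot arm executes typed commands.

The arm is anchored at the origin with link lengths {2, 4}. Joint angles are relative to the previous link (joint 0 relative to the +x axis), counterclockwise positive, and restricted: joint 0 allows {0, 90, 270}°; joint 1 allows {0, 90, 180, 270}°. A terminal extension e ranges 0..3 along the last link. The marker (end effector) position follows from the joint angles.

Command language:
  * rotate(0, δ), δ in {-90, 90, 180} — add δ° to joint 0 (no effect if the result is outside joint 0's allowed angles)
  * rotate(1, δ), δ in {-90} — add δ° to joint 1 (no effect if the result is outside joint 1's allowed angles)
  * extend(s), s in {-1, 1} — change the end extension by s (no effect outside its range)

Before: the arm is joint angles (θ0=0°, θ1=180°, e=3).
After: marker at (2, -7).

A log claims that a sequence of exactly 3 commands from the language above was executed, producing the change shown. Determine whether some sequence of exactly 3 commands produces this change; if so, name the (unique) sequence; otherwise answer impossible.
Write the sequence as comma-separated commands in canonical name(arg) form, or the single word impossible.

initial: joint angles (θ0=0°, θ1=180°, e=3)
step 1 (rotate(1, -90)): joint angles (θ0=0°, θ1=90°, e=3)
step 2 (rotate(1, -90)): joint angles (θ0=0°, θ1=0°, e=3)
step 3 (rotate(1, -90)): joint angles (θ0=0°, θ1=270°, e=3)
no other 3-command option fits: unique.

rotate(1, -90), rotate(1, -90), rotate(1, -90)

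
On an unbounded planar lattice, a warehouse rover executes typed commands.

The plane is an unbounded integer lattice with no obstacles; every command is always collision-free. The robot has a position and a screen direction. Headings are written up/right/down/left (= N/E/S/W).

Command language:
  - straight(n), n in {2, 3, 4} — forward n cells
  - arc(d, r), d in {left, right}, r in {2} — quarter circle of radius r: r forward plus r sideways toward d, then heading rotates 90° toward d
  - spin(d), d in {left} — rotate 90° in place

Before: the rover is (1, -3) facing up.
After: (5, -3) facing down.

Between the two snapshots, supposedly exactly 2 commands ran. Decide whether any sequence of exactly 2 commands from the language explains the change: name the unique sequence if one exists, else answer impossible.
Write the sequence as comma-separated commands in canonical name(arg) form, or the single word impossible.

key: position moved to (5,-3) AND the heading swung to S — translation plus rotation needed
t0: (1, -3) facing up
t=1 arc(right, 2) ⇒ (3, -1) facing right
t=2 arc(right, 2) ⇒ (5, -3) facing down
uniquely the one of 36 2-step routes that fits.

arc(right, 2), arc(right, 2)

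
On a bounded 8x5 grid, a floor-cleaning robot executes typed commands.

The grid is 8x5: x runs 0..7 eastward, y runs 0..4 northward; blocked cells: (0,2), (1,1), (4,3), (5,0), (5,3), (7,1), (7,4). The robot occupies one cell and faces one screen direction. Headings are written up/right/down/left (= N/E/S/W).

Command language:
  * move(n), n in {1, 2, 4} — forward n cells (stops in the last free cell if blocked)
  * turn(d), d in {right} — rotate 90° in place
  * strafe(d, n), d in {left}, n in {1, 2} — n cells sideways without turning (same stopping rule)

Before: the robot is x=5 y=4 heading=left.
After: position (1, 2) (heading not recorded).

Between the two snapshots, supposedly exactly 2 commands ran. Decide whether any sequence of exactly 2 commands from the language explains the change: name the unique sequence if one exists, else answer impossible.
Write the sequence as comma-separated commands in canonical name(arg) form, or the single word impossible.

key: running strafe(left, 2) before move(4) would end elsewhere — order is forced
initial: x=5 y=4 heading=left
step 1 (move(4)): x=1 y=4 heading=left
step 2 (strafe(left, 2)): x=1 y=2 heading=left
uniquely the one of 36 2-step routes that fits.

move(4), strafe(left, 2)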